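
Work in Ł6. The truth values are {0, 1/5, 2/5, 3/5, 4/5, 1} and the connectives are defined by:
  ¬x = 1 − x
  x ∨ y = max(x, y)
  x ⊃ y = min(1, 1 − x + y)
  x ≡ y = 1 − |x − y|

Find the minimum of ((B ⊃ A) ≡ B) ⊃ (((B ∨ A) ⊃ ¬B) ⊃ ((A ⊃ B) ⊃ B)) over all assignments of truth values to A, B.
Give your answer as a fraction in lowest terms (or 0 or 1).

Take A = 0, B = 2/5:
B ⊃ A = 2/5 ⊃ 0 = 3/5
(B ⊃ A) ≡ B = 3/5 ≡ 2/5 = 4/5
B ∨ A = 2/5 ∨ 0 = 2/5
¬B = ¬2/5 = 3/5
(B ∨ A) ⊃ ¬B = 2/5 ⊃ 3/5 = 1
A ⊃ B = 0 ⊃ 2/5 = 1
(A ⊃ B) ⊃ B = 1 ⊃ 2/5 = 2/5
((B ∨ A) ⊃ ¬B) ⊃ ((A ⊃ B) ⊃ B) = 1 ⊃ 2/5 = 2/5
((B ⊃ A) ≡ B) ⊃ (((B ∨ A) ⊃ ¬B) ⊃ ((A ⊃ B) ⊃ B)) = 4/5 ⊃ 2/5 = 3/5
No assignment yields a value below 3/5, so this is the minimum.

3/5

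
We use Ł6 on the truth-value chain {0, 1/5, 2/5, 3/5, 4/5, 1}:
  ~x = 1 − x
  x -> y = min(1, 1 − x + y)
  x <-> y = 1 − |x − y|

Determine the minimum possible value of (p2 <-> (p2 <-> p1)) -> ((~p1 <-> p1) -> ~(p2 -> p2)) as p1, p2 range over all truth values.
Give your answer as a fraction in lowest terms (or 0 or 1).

Take p1 = 3/5, p2 = 4/5:
p2 <-> p1 = 4/5 <-> 3/5 = 4/5
p2 <-> (p2 <-> p1) = 4/5 <-> 4/5 = 1
~p1 = ~3/5 = 2/5
~p1 <-> p1 = 2/5 <-> 3/5 = 4/5
p2 -> p2 = 4/5 -> 4/5 = 1
~(p2 -> p2) = ~1 = 0
(~p1 <-> p1) -> ~(p2 -> p2) = 4/5 -> 0 = 1/5
(p2 <-> (p2 <-> p1)) -> ((~p1 <-> p1) -> ~(p2 -> p2)) = 1 -> 1/5 = 1/5
No assignment yields a value below 1/5, so this is the minimum.

1/5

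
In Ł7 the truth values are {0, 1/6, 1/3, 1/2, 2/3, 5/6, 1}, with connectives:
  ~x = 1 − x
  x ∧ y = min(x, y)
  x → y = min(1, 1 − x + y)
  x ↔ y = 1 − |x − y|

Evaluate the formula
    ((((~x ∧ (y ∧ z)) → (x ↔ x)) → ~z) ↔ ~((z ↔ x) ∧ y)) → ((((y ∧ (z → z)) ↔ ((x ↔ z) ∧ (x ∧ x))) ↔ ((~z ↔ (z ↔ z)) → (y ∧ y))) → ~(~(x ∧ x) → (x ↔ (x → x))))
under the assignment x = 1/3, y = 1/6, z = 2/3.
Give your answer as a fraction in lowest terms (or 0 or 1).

5/6

~x = ~1/3 = 2/3
y ∧ z = 1/6 ∧ 2/3 = 1/6
~x ∧ (y ∧ z) = 2/3 ∧ 1/6 = 1/6
x ↔ x = 1/3 ↔ 1/3 = 1
(~x ∧ (y ∧ z)) → (x ↔ x) = 1/6 → 1 = 1
~z = ~2/3 = 1/3
((~x ∧ (y ∧ z)) → (x ↔ x)) → ~z = 1 → 1/3 = 1/3
z ↔ x = 2/3 ↔ 1/3 = 2/3
(z ↔ x) ∧ y = 2/3 ∧ 1/6 = 1/6
~((z ↔ x) ∧ y) = ~1/6 = 5/6
(((~x ∧ (y ∧ z)) → (x ↔ x)) → ~z) ↔ ~((z ↔ x) ∧ y) = 1/3 ↔ 5/6 = 1/2
z → z = 2/3 → 2/3 = 1
y ∧ (z → z) = 1/6 ∧ 1 = 1/6
x ↔ z = 1/3 ↔ 2/3 = 2/3
x ∧ x = 1/3 ∧ 1/3 = 1/3
(x ↔ z) ∧ (x ∧ x) = 2/3 ∧ 1/3 = 1/3
(y ∧ (z → z)) ↔ ((x ↔ z) ∧ (x ∧ x)) = 1/6 ↔ 1/3 = 5/6
~z = ~2/3 = 1/3
z ↔ z = 2/3 ↔ 2/3 = 1
~z ↔ (z ↔ z) = 1/3 ↔ 1 = 1/3
y ∧ y = 1/6 ∧ 1/6 = 1/6
(~z ↔ (z ↔ z)) → (y ∧ y) = 1/3 → 1/6 = 5/6
((y ∧ (z → z)) ↔ ((x ↔ z) ∧ (x ∧ x))) ↔ ((~z ↔ (z ↔ z)) → (y ∧ y)) = 5/6 ↔ 5/6 = 1
x ∧ x = 1/3 ∧ 1/3 = 1/3
~(x ∧ x) = ~1/3 = 2/3
x → x = 1/3 → 1/3 = 1
x ↔ (x → x) = 1/3 ↔ 1 = 1/3
~(x ∧ x) → (x ↔ (x → x)) = 2/3 → 1/3 = 2/3
~(~(x ∧ x) → (x ↔ (x → x))) = ~2/3 = 1/3
(((y ∧ (z → z)) ↔ ((x ↔ z) ∧ (x ∧ x))) ↔ ((~z ↔ (z ↔ z)) → (y ∧ y))) → ~(~(x ∧ x) → (x ↔ (x → x))) = 1 → 1/3 = 1/3
((((~x ∧ (y ∧ z)) → (x ↔ x)) → ~z) ↔ ~((z ↔ x) ∧ y)) → ((((y ∧ (z → z)) ↔ ((x ↔ z) ∧ (x ∧ x))) ↔ ((~z ↔ (z ↔ z)) → (y ∧ y))) → ~(~(x ∧ x) → (x ↔ (x → x)))) = 1/2 → 1/3 = 5/6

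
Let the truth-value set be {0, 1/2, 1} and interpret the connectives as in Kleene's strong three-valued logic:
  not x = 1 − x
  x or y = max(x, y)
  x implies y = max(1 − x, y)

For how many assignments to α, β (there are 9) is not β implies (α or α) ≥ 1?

α = 0, β = 0 ↦ 0  <
α = 0, β = 1/2 ↦ 1/2  <
α = 0, β = 1 ↦ 1  ≥
α = 1/2, β = 0 ↦ 1/2  <
α = 1/2, β = 1/2 ↦ 1/2  <
α = 1/2, β = 1 ↦ 1  ≥
α = 1, β = 0 ↦ 1  ≥
α = 1, β = 1/2 ↦ 1  ≥
α = 1, β = 1 ↦ 1  ≥
So 5 of the 9 assignments meet the threshold.

5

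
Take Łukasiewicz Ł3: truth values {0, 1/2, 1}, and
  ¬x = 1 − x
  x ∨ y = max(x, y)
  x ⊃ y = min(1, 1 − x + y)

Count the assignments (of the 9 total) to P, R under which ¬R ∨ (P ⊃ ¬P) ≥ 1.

7

P = 0, R = 0 ↦ 1  ≥
P = 0, R = 1/2 ↦ 1  ≥
P = 0, R = 1 ↦ 1  ≥
P = 1/2, R = 0 ↦ 1  ≥
P = 1/2, R = 1/2 ↦ 1  ≥
P = 1/2, R = 1 ↦ 1  ≥
P = 1, R = 0 ↦ 1  ≥
P = 1, R = 1/2 ↦ 1/2  <
P = 1, R = 1 ↦ 0  <
So 7 of the 9 assignments meet the threshold.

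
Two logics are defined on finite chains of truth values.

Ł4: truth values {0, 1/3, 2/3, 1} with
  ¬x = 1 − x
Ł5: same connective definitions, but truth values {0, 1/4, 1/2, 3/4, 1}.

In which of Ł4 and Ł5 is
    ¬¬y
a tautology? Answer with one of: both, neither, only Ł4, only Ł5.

In Ł4: at y = 0 the value is 0 — not a tautology.
In Ł5: at y = 0 the value is 0 — not a tautology.

neither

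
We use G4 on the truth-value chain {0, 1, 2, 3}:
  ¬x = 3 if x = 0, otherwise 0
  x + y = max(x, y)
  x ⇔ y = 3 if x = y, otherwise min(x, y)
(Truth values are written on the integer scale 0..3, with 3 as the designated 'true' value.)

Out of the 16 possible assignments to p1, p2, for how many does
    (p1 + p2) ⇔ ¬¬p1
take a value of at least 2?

11

p1 = 0, p2 = 0 ↦ 3  ≥
p1 = 0, p2 = 1 ↦ 0  <
p1 = 0, p2 = 2 ↦ 0  <
p1 = 0, p2 = 3 ↦ 0  <
p1 = 1, p2 = 0 ↦ 1  <
p1 = 1, p2 = 1 ↦ 1  <
p1 = 1, p2 = 2 ↦ 2  ≥
p1 = 1, p2 = 3 ↦ 3  ≥
p1 = 2, p2 = 0 ↦ 2  ≥
p1 = 2, p2 = 1 ↦ 2  ≥
p1 = 2, p2 = 2 ↦ 2  ≥
p1 = 2, p2 = 3 ↦ 3  ≥
p1 = 3, p2 = 0 ↦ 3  ≥
p1 = 3, p2 = 1 ↦ 3  ≥
p1 = 3, p2 = 2 ↦ 3  ≥
p1 = 3, p2 = 3 ↦ 3  ≥
So 11 of the 16 assignments meet the threshold.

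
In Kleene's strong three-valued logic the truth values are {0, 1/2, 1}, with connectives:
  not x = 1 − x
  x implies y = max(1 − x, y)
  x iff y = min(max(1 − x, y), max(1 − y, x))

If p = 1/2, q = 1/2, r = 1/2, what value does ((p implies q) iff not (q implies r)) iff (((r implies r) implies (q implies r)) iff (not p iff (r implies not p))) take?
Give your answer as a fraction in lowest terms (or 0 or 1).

1/2

p implies q = 1/2 implies 1/2 = 1/2
q implies r = 1/2 implies 1/2 = 1/2
not (q implies r) = not 1/2 = 1/2
(p implies q) iff not (q implies r) = 1/2 iff 1/2 = 1/2
r implies r = 1/2 implies 1/2 = 1/2
q implies r = 1/2 implies 1/2 = 1/2
(r implies r) implies (q implies r) = 1/2 implies 1/2 = 1/2
not p = not 1/2 = 1/2
not p = not 1/2 = 1/2
r implies not p = 1/2 implies 1/2 = 1/2
not p iff (r implies not p) = 1/2 iff 1/2 = 1/2
((r implies r) implies (q implies r)) iff (not p iff (r implies not p)) = 1/2 iff 1/2 = 1/2
((p implies q) iff not (q implies r)) iff (((r implies r) implies (q implies r)) iff (not p iff (r implies not p))) = 1/2 iff 1/2 = 1/2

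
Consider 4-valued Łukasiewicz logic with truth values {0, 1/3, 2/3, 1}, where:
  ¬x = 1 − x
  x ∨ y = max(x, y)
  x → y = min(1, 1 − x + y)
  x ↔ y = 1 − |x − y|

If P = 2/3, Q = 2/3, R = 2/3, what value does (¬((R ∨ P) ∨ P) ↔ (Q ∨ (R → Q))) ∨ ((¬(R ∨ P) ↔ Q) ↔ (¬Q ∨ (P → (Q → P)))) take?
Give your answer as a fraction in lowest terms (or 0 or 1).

2/3

R ∨ P = 2/3 ∨ 2/3 = 2/3
(R ∨ P) ∨ P = 2/3 ∨ 2/3 = 2/3
¬((R ∨ P) ∨ P) = ¬2/3 = 1/3
R → Q = 2/3 → 2/3 = 1
Q ∨ (R → Q) = 2/3 ∨ 1 = 1
¬((R ∨ P) ∨ P) ↔ (Q ∨ (R → Q)) = 1/3 ↔ 1 = 1/3
R ∨ P = 2/3 ∨ 2/3 = 2/3
¬(R ∨ P) = ¬2/3 = 1/3
¬(R ∨ P) ↔ Q = 1/3 ↔ 2/3 = 2/3
¬Q = ¬2/3 = 1/3
Q → P = 2/3 → 2/3 = 1
P → (Q → P) = 2/3 → 1 = 1
¬Q ∨ (P → (Q → P)) = 1/3 ∨ 1 = 1
(¬(R ∨ P) ↔ Q) ↔ (¬Q ∨ (P → (Q → P))) = 2/3 ↔ 1 = 2/3
(¬((R ∨ P) ∨ P) ↔ (Q ∨ (R → Q))) ∨ ((¬(R ∨ P) ↔ Q) ↔ (¬Q ∨ (P → (Q → P)))) = 1/3 ∨ 2/3 = 2/3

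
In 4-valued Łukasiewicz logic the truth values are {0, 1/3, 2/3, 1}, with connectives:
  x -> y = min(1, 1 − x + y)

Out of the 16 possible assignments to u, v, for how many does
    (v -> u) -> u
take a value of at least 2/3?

12

u = 0, v = 0 ↦ 0  <
u = 0, v = 1/3 ↦ 1/3  <
u = 0, v = 2/3 ↦ 2/3  ≥
u = 0, v = 1 ↦ 1  ≥
u = 1/3, v = 0 ↦ 1/3  <
u = 1/3, v = 1/3 ↦ 1/3  <
u = 1/3, v = 2/3 ↦ 2/3  ≥
u = 1/3, v = 1 ↦ 1  ≥
u = 2/3, v = 0 ↦ 2/3  ≥
u = 2/3, v = 1/3 ↦ 2/3  ≥
u = 2/3, v = 2/3 ↦ 2/3  ≥
u = 2/3, v = 1 ↦ 1  ≥
u = 1, v = 0 ↦ 1  ≥
u = 1, v = 1/3 ↦ 1  ≥
u = 1, v = 2/3 ↦ 1  ≥
u = 1, v = 1 ↦ 1  ≥
So 12 of the 16 assignments meet the threshold.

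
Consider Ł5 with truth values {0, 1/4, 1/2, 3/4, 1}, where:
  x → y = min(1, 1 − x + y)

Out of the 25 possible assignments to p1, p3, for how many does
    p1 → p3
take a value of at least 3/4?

value 1: 15 assignments (counts)
value 3/4: 4 assignments (counts)
value 1/2: 3 assignments
value 1/4: 2 assignments
value 0: 1 assignment
So 19 of the 25 assignments meet the threshold.

19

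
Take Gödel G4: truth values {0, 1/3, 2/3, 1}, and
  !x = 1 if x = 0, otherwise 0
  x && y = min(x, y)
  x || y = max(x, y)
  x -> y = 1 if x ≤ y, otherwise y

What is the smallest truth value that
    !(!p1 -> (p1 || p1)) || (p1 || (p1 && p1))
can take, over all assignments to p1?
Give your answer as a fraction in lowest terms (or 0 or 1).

Take p1 = 1/3:
!p1 = !1/3 = 0
p1 || p1 = 1/3 || 1/3 = 1/3
!p1 -> (p1 || p1) = 0 -> 1/3 = 1
!(!p1 -> (p1 || p1)) = !1 = 0
p1 && p1 = 1/3 && 1/3 = 1/3
p1 || (p1 && p1) = 1/3 || 1/3 = 1/3
!(!p1 -> (p1 || p1)) || (p1 || (p1 && p1)) = 0 || 1/3 = 1/3
No assignment yields a value below 1/3, so this is the minimum.

1/3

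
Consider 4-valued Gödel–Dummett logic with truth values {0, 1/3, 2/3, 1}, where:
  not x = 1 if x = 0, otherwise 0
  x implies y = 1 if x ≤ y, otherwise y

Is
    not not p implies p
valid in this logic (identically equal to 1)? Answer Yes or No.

Counterexample: take p = 1/3.
not p = not 1/3 = 0
not not p = not 0 = 1
not not p implies p = 1 implies 1/3 = 1/3
This gives 1/3 ≠ 1.

No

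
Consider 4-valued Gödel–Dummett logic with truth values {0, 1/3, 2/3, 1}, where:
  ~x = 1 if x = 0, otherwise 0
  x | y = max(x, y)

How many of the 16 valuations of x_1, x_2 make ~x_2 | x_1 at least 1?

x_1 = 0, x_2 = 0 ↦ 1  ≥
x_1 = 0, x_2 = 1/3 ↦ 0  <
x_1 = 0, x_2 = 2/3 ↦ 0  <
x_1 = 0, x_2 = 1 ↦ 0  <
x_1 = 1/3, x_2 = 0 ↦ 1  ≥
x_1 = 1/3, x_2 = 1/3 ↦ 1/3  <
x_1 = 1/3, x_2 = 2/3 ↦ 1/3  <
x_1 = 1/3, x_2 = 1 ↦ 1/3  <
x_1 = 2/3, x_2 = 0 ↦ 1  ≥
x_1 = 2/3, x_2 = 1/3 ↦ 2/3  <
x_1 = 2/3, x_2 = 2/3 ↦ 2/3  <
x_1 = 2/3, x_2 = 1 ↦ 2/3  <
x_1 = 1, x_2 = 0 ↦ 1  ≥
x_1 = 1, x_2 = 1/3 ↦ 1  ≥
x_1 = 1, x_2 = 2/3 ↦ 1  ≥
x_1 = 1, x_2 = 1 ↦ 1  ≥
So 7 of the 16 assignments meet the threshold.

7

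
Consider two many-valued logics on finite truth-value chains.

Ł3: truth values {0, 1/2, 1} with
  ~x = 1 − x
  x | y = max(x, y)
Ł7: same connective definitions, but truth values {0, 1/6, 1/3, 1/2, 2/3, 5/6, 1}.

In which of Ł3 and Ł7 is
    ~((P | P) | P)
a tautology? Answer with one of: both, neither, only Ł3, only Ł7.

neither

In Ł3: at P = 1/2 the value is 1/2 — not a tautology.
In Ł7: at P = 1/6 the value is 5/6 — not a tautology.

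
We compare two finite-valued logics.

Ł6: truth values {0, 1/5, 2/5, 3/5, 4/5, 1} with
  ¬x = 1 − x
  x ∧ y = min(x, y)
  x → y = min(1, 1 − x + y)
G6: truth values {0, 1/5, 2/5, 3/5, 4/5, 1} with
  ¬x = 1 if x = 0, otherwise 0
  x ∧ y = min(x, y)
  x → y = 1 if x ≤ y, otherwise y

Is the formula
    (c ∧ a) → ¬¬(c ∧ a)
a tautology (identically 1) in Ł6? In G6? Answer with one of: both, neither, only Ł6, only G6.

both

In Ł6: every assignment gives 1 — tautology.
In G6: every assignment gives 1 — tautology.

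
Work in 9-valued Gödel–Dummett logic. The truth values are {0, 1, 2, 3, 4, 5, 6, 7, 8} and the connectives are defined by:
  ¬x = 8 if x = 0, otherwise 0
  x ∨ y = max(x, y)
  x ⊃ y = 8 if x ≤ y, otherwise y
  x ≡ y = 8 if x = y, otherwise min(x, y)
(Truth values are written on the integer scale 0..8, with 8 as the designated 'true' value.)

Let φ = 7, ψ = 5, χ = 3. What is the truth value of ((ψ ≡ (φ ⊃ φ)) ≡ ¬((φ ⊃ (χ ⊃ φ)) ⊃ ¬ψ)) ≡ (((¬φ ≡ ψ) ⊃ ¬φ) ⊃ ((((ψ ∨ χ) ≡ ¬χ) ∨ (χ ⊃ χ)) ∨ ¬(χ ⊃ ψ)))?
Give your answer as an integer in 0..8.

φ ⊃ φ = 7 ⊃ 7 = 8
ψ ≡ (φ ⊃ φ) = 5 ≡ 8 = 5
χ ⊃ φ = 3 ⊃ 7 = 8
φ ⊃ (χ ⊃ φ) = 7 ⊃ 8 = 8
¬ψ = ¬5 = 0
(φ ⊃ (χ ⊃ φ)) ⊃ ¬ψ = 8 ⊃ 0 = 0
¬((φ ⊃ (χ ⊃ φ)) ⊃ ¬ψ) = ¬0 = 8
(ψ ≡ (φ ⊃ φ)) ≡ ¬((φ ⊃ (χ ⊃ φ)) ⊃ ¬ψ) = 5 ≡ 8 = 5
¬φ = ¬7 = 0
¬φ ≡ ψ = 0 ≡ 5 = 0
¬φ = ¬7 = 0
(¬φ ≡ ψ) ⊃ ¬φ = 0 ⊃ 0 = 8
ψ ∨ χ = 5 ∨ 3 = 5
¬χ = ¬3 = 0
(ψ ∨ χ) ≡ ¬χ = 5 ≡ 0 = 0
χ ⊃ χ = 3 ⊃ 3 = 8
((ψ ∨ χ) ≡ ¬χ) ∨ (χ ⊃ χ) = 0 ∨ 8 = 8
χ ⊃ ψ = 3 ⊃ 5 = 8
¬(χ ⊃ ψ) = ¬8 = 0
(((ψ ∨ χ) ≡ ¬χ) ∨ (χ ⊃ χ)) ∨ ¬(χ ⊃ ψ) = 8 ∨ 0 = 8
((¬φ ≡ ψ) ⊃ ¬φ) ⊃ ((((ψ ∨ χ) ≡ ¬χ) ∨ (χ ⊃ χ)) ∨ ¬(χ ⊃ ψ)) = 8 ⊃ 8 = 8
((ψ ≡ (φ ⊃ φ)) ≡ ¬((φ ⊃ (χ ⊃ φ)) ⊃ ¬ψ)) ≡ (((¬φ ≡ ψ) ⊃ ¬φ) ⊃ ((((ψ ∨ χ) ≡ ¬χ) ∨ (χ ⊃ χ)) ∨ ¬(χ ⊃ ψ))) = 5 ≡ 8 = 5

5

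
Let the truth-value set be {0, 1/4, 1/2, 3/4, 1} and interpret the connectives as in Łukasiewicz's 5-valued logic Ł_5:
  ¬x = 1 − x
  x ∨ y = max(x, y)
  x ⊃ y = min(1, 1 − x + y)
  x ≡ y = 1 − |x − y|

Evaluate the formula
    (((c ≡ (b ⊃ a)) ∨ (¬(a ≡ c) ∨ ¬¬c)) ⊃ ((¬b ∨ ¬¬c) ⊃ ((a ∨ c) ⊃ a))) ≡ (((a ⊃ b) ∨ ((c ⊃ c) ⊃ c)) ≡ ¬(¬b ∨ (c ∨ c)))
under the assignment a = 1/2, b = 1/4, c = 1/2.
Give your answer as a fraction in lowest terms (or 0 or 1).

1/2

b ⊃ a = 1/4 ⊃ 1/2 = 1
c ≡ (b ⊃ a) = 1/2 ≡ 1 = 1/2
a ≡ c = 1/2 ≡ 1/2 = 1
¬(a ≡ c) = ¬1 = 0
¬c = ¬1/2 = 1/2
¬¬c = ¬1/2 = 1/2
¬(a ≡ c) ∨ ¬¬c = 0 ∨ 1/2 = 1/2
(c ≡ (b ⊃ a)) ∨ (¬(a ≡ c) ∨ ¬¬c) = 1/2 ∨ 1/2 = 1/2
¬b = ¬1/4 = 3/4
¬c = ¬1/2 = 1/2
¬¬c = ¬1/2 = 1/2
¬b ∨ ¬¬c = 3/4 ∨ 1/2 = 3/4
a ∨ c = 1/2 ∨ 1/2 = 1/2
(a ∨ c) ⊃ a = 1/2 ⊃ 1/2 = 1
(¬b ∨ ¬¬c) ⊃ ((a ∨ c) ⊃ a) = 3/4 ⊃ 1 = 1
((c ≡ (b ⊃ a)) ∨ (¬(a ≡ c) ∨ ¬¬c)) ⊃ ((¬b ∨ ¬¬c) ⊃ ((a ∨ c) ⊃ a)) = 1/2 ⊃ 1 = 1
a ⊃ b = 1/2 ⊃ 1/4 = 3/4
c ⊃ c = 1/2 ⊃ 1/2 = 1
(c ⊃ c) ⊃ c = 1 ⊃ 1/2 = 1/2
(a ⊃ b) ∨ ((c ⊃ c) ⊃ c) = 3/4 ∨ 1/2 = 3/4
¬b = ¬1/4 = 3/4
c ∨ c = 1/2 ∨ 1/2 = 1/2
¬b ∨ (c ∨ c) = 3/4 ∨ 1/2 = 3/4
¬(¬b ∨ (c ∨ c)) = ¬3/4 = 1/4
((a ⊃ b) ∨ ((c ⊃ c) ⊃ c)) ≡ ¬(¬b ∨ (c ∨ c)) = 3/4 ≡ 1/4 = 1/2
(((c ≡ (b ⊃ a)) ∨ (¬(a ≡ c) ∨ ¬¬c)) ⊃ ((¬b ∨ ¬¬c) ⊃ ((a ∨ c) ⊃ a))) ≡ (((a ⊃ b) ∨ ((c ⊃ c) ⊃ c)) ≡ ¬(¬b ∨ (c ∨ c))) = 1 ≡ 1/2 = 1/2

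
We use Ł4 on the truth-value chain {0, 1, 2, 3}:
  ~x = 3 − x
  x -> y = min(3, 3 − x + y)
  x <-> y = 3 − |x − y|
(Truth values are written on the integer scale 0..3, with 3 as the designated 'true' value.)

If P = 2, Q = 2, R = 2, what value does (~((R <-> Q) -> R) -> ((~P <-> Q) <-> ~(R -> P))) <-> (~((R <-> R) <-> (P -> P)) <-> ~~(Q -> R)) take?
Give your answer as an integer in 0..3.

R <-> Q = 2 <-> 2 = 3
(R <-> Q) -> R = 3 -> 2 = 2
~((R <-> Q) -> R) = ~2 = 1
~P = ~2 = 1
~P <-> Q = 1 <-> 2 = 2
R -> P = 2 -> 2 = 3
~(R -> P) = ~3 = 0
(~P <-> Q) <-> ~(R -> P) = 2 <-> 0 = 1
~((R <-> Q) -> R) -> ((~P <-> Q) <-> ~(R -> P)) = 1 -> 1 = 3
R <-> R = 2 <-> 2 = 3
P -> P = 2 -> 2 = 3
(R <-> R) <-> (P -> P) = 3 <-> 3 = 3
~((R <-> R) <-> (P -> P)) = ~3 = 0
Q -> R = 2 -> 2 = 3
~(Q -> R) = ~3 = 0
~~(Q -> R) = ~0 = 3
~((R <-> R) <-> (P -> P)) <-> ~~(Q -> R) = 0 <-> 3 = 0
(~((R <-> Q) -> R) -> ((~P <-> Q) <-> ~(R -> P))) <-> (~((R <-> R) <-> (P -> P)) <-> ~~(Q -> R)) = 3 <-> 0 = 0

0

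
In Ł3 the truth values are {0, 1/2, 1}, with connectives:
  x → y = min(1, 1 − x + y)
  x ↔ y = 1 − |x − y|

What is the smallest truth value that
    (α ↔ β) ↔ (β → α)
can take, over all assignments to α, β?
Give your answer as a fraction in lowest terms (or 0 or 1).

Take α = 1, β = 0:
α ↔ β = 1 ↔ 0 = 0
β → α = 0 → 1 = 1
(α ↔ β) ↔ (β → α) = 0 ↔ 1 = 0
No assignment yields a value below 0, so this is the minimum.

0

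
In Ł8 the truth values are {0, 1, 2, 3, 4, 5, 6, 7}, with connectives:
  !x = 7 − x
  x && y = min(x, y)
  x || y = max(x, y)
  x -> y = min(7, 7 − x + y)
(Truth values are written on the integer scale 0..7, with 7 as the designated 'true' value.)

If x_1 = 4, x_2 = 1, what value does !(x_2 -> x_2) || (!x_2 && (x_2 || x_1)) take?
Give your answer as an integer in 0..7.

4

x_2 -> x_2 = 1 -> 1 = 7
!(x_2 -> x_2) = !7 = 0
!x_2 = !1 = 6
x_2 || x_1 = 1 || 4 = 4
!x_2 && (x_2 || x_1) = 6 && 4 = 4
!(x_2 -> x_2) || (!x_2 && (x_2 || x_1)) = 0 || 4 = 4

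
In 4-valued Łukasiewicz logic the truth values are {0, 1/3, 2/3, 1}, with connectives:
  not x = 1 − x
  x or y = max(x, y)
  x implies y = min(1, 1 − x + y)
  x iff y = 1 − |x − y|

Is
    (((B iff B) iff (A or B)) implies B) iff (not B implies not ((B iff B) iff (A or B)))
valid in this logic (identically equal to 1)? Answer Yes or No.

A = 0, B = 0 ↦ 1
A = 0, B = 1/3 ↦ 1
A = 0, B = 2/3 ↦ 1
A = 0, B = 1 ↦ 1
A = 1/3, B = 0 ↦ 1
A = 1/3, B = 1/3 ↦ 1
A = 1/3, B = 2/3 ↦ 1
A = 1/3, B = 1 ↦ 1
A = 2/3, B = 0 ↦ 1
A = 2/3, B = 1/3 ↦ 1
A = 2/3, B = 2/3 ↦ 1
A = 2/3, B = 1 ↦ 1
A = 1, B = 0 ↦ 1
A = 1, B = 1/3 ↦ 1
A = 1, B = 2/3 ↦ 1
A = 1, B = 1 ↦ 1
Every assignment gives a value ≥ 1.

Yes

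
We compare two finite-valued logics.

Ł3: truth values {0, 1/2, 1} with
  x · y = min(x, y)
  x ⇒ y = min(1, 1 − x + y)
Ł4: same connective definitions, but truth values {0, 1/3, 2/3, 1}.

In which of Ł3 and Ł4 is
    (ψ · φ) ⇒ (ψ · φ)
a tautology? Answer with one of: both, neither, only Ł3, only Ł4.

both

In Ł3: every assignment gives 1 — tautology.
In Ł4: every assignment gives 1 — tautology.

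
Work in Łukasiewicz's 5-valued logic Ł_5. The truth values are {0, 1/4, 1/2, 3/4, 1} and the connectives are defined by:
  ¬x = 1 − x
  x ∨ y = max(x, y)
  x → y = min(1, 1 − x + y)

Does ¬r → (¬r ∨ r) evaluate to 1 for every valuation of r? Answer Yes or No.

Yes

r = 0 ↦ 1
r = 1/4 ↦ 1
r = 1/2 ↦ 1
r = 3/4 ↦ 1
r = 1 ↦ 1
Every assignment gives a value ≥ 1.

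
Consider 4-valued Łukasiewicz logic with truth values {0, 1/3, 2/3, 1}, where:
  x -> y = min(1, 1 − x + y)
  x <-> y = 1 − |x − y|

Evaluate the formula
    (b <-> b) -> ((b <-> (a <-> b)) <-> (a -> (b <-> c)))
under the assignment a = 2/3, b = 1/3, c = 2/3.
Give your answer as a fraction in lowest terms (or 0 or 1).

b <-> b = 1/3 <-> 1/3 = 1
a <-> b = 2/3 <-> 1/3 = 2/3
b <-> (a <-> b) = 1/3 <-> 2/3 = 2/3
b <-> c = 1/3 <-> 2/3 = 2/3
a -> (b <-> c) = 2/3 -> 2/3 = 1
(b <-> (a <-> b)) <-> (a -> (b <-> c)) = 2/3 <-> 1 = 2/3
(b <-> b) -> ((b <-> (a <-> b)) <-> (a -> (b <-> c))) = 1 -> 2/3 = 2/3

2/3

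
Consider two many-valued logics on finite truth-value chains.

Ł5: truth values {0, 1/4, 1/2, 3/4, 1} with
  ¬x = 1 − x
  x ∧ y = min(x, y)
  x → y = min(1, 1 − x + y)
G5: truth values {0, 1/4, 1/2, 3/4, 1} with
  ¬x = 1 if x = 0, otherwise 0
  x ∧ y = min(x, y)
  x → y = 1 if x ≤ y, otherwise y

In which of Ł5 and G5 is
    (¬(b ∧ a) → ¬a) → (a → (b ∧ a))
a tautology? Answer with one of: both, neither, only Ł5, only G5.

only Ł5

In Ł5: every assignment gives 1 — tautology.
In G5: at a = 1/2, b = 1/4 the value is 1/4 — not a tautology.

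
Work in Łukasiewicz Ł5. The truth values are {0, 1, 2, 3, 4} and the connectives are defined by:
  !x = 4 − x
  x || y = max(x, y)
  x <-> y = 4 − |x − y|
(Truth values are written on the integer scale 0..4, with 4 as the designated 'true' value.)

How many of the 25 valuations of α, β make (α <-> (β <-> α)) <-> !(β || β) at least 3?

7

value 4: 7 assignments (counts)
value 2: 11 assignments
value 0: 7 assignments
So 7 of the 25 assignments meet the threshold.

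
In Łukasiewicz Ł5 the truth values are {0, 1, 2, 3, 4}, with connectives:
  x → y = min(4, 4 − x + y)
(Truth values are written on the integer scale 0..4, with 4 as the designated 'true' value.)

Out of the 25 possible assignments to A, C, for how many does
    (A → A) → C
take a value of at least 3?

value 4: 5 assignments (counts)
value 3: 5 assignments (counts)
value 2: 5 assignments
value 1: 5 assignments
value 0: 5 assignments
So 10 of the 25 assignments meet the threshold.

10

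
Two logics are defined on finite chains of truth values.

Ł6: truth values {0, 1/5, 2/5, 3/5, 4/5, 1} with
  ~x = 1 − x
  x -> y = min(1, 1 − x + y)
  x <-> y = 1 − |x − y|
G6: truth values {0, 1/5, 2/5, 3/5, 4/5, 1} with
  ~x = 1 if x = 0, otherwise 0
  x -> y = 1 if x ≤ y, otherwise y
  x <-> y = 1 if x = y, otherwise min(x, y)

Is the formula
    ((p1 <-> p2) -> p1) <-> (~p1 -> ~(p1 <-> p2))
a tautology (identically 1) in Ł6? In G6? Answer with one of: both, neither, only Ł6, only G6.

In Ł6: every assignment gives 1 — tautology.
In G6: at p1 = 1/5, p2 = 1/5 the value is 1/5 — not a tautology.

only Ł6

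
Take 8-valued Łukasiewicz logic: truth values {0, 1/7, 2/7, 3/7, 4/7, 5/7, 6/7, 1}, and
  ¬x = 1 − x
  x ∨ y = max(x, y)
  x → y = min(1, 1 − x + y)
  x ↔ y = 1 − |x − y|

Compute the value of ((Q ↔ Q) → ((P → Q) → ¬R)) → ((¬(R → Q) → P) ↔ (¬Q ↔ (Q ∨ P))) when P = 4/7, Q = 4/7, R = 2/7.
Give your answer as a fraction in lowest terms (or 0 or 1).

Q ↔ Q = 4/7 ↔ 4/7 = 1
P → Q = 4/7 → 4/7 = 1
¬R = ¬2/7 = 5/7
(P → Q) → ¬R = 1 → 5/7 = 5/7
(Q ↔ Q) → ((P → Q) → ¬R) = 1 → 5/7 = 5/7
R → Q = 2/7 → 4/7 = 1
¬(R → Q) = ¬1 = 0
¬(R → Q) → P = 0 → 4/7 = 1
¬Q = ¬4/7 = 3/7
Q ∨ P = 4/7 ∨ 4/7 = 4/7
¬Q ↔ (Q ∨ P) = 3/7 ↔ 4/7 = 6/7
(¬(R → Q) → P) ↔ (¬Q ↔ (Q ∨ P)) = 1 ↔ 6/7 = 6/7
((Q ↔ Q) → ((P → Q) → ¬R)) → ((¬(R → Q) → P) ↔ (¬Q ↔ (Q ∨ P))) = 5/7 → 6/7 = 1

1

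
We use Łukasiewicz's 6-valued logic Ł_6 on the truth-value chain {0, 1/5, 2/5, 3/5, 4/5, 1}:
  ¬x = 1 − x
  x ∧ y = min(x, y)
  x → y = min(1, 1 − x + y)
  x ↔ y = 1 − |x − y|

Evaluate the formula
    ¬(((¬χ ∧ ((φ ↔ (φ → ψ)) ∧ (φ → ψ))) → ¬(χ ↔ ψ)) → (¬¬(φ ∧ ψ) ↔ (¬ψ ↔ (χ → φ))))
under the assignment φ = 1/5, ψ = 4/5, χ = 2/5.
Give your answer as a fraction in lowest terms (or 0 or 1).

1/5

¬χ = ¬2/5 = 3/5
φ → ψ = 1/5 → 4/5 = 1
φ ↔ (φ → ψ) = 1/5 ↔ 1 = 1/5
φ → ψ = 1/5 → 4/5 = 1
(φ ↔ (φ → ψ)) ∧ (φ → ψ) = 1/5 ∧ 1 = 1/5
¬χ ∧ ((φ ↔ (φ → ψ)) ∧ (φ → ψ)) = 3/5 ∧ 1/5 = 1/5
χ ↔ ψ = 2/5 ↔ 4/5 = 3/5
¬(χ ↔ ψ) = ¬3/5 = 2/5
(¬χ ∧ ((φ ↔ (φ → ψ)) ∧ (φ → ψ))) → ¬(χ ↔ ψ) = 1/5 → 2/5 = 1
φ ∧ ψ = 1/5 ∧ 4/5 = 1/5
¬(φ ∧ ψ) = ¬1/5 = 4/5
¬¬(φ ∧ ψ) = ¬4/5 = 1/5
¬ψ = ¬4/5 = 1/5
χ → φ = 2/5 → 1/5 = 4/5
¬ψ ↔ (χ → φ) = 1/5 ↔ 4/5 = 2/5
¬¬(φ ∧ ψ) ↔ (¬ψ ↔ (χ → φ)) = 1/5 ↔ 2/5 = 4/5
((¬χ ∧ ((φ ↔ (φ → ψ)) ∧ (φ → ψ))) → ¬(χ ↔ ψ)) → (¬¬(φ ∧ ψ) ↔ (¬ψ ↔ (χ → φ))) = 1 → 4/5 = 4/5
¬(((¬χ ∧ ((φ ↔ (φ → ψ)) ∧ (φ → ψ))) → ¬(χ ↔ ψ)) → (¬¬(φ ∧ ψ) ↔ (¬ψ ↔ (χ → φ)))) = ¬4/5 = 1/5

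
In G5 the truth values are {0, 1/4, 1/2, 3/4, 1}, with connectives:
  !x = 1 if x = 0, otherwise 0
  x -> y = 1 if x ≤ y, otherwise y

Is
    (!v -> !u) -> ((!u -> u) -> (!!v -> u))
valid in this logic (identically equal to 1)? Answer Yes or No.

No

Counterexample: take u = 1/4, v = 1/4.
!v = !1/4 = 0
!u = !1/4 = 0
!v -> !u = 0 -> 0 = 1
!u = !1/4 = 0
!u -> u = 0 -> 1/4 = 1
!v = !1/4 = 0
!!v = !0 = 1
!!v -> u = 1 -> 1/4 = 1/4
(!u -> u) -> (!!v -> u) = 1 -> 1/4 = 1/4
(!v -> !u) -> ((!u -> u) -> (!!v -> u)) = 1 -> 1/4 = 1/4
This gives 1/4 ≠ 1.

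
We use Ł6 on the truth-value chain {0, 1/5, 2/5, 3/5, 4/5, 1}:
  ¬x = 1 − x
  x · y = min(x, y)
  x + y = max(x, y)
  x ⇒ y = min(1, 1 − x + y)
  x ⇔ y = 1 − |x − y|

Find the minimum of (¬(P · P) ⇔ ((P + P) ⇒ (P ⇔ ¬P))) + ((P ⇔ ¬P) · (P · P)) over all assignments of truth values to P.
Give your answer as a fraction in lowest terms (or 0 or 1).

Take P = 2/5:
P · P = 2/5 · 2/5 = 2/5
¬(P · P) = ¬2/5 = 3/5
P + P = 2/5 + 2/5 = 2/5
¬P = ¬2/5 = 3/5
P ⇔ ¬P = 2/5 ⇔ 3/5 = 4/5
(P + P) ⇒ (P ⇔ ¬P) = 2/5 ⇒ 4/5 = 1
¬(P · P) ⇔ ((P + P) ⇒ (P ⇔ ¬P)) = 3/5 ⇔ 1 = 3/5
¬P = ¬2/5 = 3/5
P ⇔ ¬P = 2/5 ⇔ 3/5 = 4/5
P · P = 2/5 · 2/5 = 2/5
(P ⇔ ¬P) · (P · P) = 4/5 · 2/5 = 2/5
(¬(P · P) ⇔ ((P + P) ⇒ (P ⇔ ¬P))) + ((P ⇔ ¬P) · (P · P)) = 3/5 + 2/5 = 3/5
No assignment yields a value below 3/5, so this is the minimum.

3/5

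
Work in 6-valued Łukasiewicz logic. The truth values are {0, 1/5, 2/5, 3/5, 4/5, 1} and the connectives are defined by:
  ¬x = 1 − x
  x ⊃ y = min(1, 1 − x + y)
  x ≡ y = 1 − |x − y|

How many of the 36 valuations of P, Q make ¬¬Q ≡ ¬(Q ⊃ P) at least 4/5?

value 1: 11 assignments (counts)
value 4/5: 9 assignments (counts)
value 3/5: 7 assignments
value 2/5: 5 assignments
value 1/5: 3 assignments
value 0: 1 assignment
So 20 of the 36 assignments meet the threshold.

20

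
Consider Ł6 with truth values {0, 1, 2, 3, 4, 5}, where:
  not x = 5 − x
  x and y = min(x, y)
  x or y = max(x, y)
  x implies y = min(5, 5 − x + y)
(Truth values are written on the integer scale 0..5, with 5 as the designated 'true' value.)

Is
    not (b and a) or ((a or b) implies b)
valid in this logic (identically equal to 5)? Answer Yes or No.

Counterexample: take a = 2, b = 1.
b and a = 1 and 2 = 1
not (b and a) = not 1 = 4
a or b = 2 or 1 = 2
(a or b) implies b = 2 implies 1 = 4
not (b and a) or ((a or b) implies b) = 4 or 4 = 4
This gives 4 ≠ 5.

No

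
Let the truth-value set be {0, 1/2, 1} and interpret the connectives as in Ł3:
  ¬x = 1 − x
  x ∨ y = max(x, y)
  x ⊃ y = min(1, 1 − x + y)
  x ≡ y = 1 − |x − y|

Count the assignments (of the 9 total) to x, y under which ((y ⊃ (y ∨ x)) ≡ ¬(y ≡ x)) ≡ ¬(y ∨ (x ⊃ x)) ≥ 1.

x = 0, y = 0 ↦ 1  ≥
x = 0, y = 1/2 ↦ 1/2  <
x = 0, y = 1 ↦ 0  <
x = 1/2, y = 0 ↦ 1/2  <
x = 1/2, y = 1/2 ↦ 1  ≥
x = 1/2, y = 1 ↦ 1/2  <
x = 1, y = 0 ↦ 0  <
x = 1, y = 1/2 ↦ 1/2  <
x = 1, y = 1 ↦ 1  ≥
So 3 of the 9 assignments meet the threshold.

3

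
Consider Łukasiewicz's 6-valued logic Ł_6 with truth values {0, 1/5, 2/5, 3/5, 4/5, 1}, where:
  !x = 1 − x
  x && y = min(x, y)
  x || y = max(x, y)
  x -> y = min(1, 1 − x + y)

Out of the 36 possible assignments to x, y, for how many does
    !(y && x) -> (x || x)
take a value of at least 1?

value 1: 15 assignments (counts)
value 4/5: 6 assignments
value 3/5: 2 assignments
value 2/5: 6 assignments
value 1/5: 1 assignment
value 0: 6 assignments
So 15 of the 36 assignments meet the threshold.

15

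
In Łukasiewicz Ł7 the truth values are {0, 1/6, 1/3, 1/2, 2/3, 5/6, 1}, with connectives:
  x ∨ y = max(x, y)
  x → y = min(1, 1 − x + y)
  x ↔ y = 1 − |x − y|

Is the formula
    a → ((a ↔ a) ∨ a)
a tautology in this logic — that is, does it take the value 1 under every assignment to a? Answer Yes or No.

a = 0 ↦ 1
a = 1/6 ↦ 1
a = 1/3 ↦ 1
a = 1/2 ↦ 1
a = 2/3 ↦ 1
a = 5/6 ↦ 1
a = 1 ↦ 1
Every assignment gives a value ≥ 1.

Yes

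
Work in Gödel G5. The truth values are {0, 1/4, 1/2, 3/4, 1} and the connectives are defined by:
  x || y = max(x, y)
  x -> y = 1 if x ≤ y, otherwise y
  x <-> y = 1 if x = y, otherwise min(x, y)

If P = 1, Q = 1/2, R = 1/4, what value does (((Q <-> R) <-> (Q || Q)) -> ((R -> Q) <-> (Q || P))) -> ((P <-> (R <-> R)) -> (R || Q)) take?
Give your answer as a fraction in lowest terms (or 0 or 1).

Q <-> R = 1/2 <-> 1/4 = 1/4
Q || Q = 1/2 || 1/2 = 1/2
(Q <-> R) <-> (Q || Q) = 1/4 <-> 1/2 = 1/4
R -> Q = 1/4 -> 1/2 = 1
Q || P = 1/2 || 1 = 1
(R -> Q) <-> (Q || P) = 1 <-> 1 = 1
((Q <-> R) <-> (Q || Q)) -> ((R -> Q) <-> (Q || P)) = 1/4 -> 1 = 1
R <-> R = 1/4 <-> 1/4 = 1
P <-> (R <-> R) = 1 <-> 1 = 1
R || Q = 1/4 || 1/2 = 1/2
(P <-> (R <-> R)) -> (R || Q) = 1 -> 1/2 = 1/2
(((Q <-> R) <-> (Q || Q)) -> ((R -> Q) <-> (Q || P))) -> ((P <-> (R <-> R)) -> (R || Q)) = 1 -> 1/2 = 1/2

1/2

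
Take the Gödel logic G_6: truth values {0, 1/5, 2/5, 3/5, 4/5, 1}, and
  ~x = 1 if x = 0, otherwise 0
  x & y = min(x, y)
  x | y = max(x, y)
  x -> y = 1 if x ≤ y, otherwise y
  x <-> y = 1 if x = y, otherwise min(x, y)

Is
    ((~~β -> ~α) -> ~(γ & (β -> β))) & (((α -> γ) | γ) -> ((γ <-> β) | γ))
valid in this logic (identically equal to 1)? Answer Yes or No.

No

Counterexample: take α = 0, β = 0, γ = 1/5.
~β = ~0 = 1
~~β = ~1 = 0
~α = ~0 = 1
~~β -> ~α = 0 -> 1 = 1
β -> β = 0 -> 0 = 1
γ & (β -> β) = 1/5 & 1 = 1/5
~(γ & (β -> β)) = ~1/5 = 0
(~~β -> ~α) -> ~(γ & (β -> β)) = 1 -> 0 = 0
α -> γ = 0 -> 1/5 = 1
(α -> γ) | γ = 1 | 1/5 = 1
γ <-> β = 1/5 <-> 0 = 0
(γ <-> β) | γ = 0 | 1/5 = 1/5
((α -> γ) | γ) -> ((γ <-> β) | γ) = 1 -> 1/5 = 1/5
((~~β -> ~α) -> ~(γ & (β -> β))) & (((α -> γ) | γ) -> ((γ <-> β) | γ)) = 0 & 1/5 = 0
This gives 0 ≠ 1.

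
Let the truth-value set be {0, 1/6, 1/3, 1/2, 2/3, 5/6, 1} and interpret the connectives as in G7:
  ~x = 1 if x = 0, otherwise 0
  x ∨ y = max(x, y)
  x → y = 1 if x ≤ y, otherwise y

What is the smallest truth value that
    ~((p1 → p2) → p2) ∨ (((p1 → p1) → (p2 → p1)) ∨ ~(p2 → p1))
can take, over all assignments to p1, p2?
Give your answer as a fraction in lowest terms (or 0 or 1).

Take p1 = 1/6, p2 = 1/3:
p1 → p2 = 1/6 → 1/3 = 1
(p1 → p2) → p2 = 1 → 1/3 = 1/3
~((p1 → p2) → p2) = ~1/3 = 0
p1 → p1 = 1/6 → 1/6 = 1
p2 → p1 = 1/3 → 1/6 = 1/6
(p1 → p1) → (p2 → p1) = 1 → 1/6 = 1/6
p2 → p1 = 1/3 → 1/6 = 1/6
~(p2 → p1) = ~1/6 = 0
((p1 → p1) → (p2 → p1)) ∨ ~(p2 → p1) = 1/6 ∨ 0 = 1/6
~((p1 → p2) → p2) ∨ (((p1 → p1) → (p2 → p1)) ∨ ~(p2 → p1)) = 0 ∨ 1/6 = 1/6
No assignment yields a value below 1/6, so this is the minimum.

1/6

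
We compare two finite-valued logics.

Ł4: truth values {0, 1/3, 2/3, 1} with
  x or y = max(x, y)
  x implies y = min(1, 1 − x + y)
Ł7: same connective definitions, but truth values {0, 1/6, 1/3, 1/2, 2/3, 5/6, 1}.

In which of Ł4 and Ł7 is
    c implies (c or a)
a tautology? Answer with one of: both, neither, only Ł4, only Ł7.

In Ł4: every assignment gives 1 — tautology.
In Ł7: every assignment gives 1 — tautology.

both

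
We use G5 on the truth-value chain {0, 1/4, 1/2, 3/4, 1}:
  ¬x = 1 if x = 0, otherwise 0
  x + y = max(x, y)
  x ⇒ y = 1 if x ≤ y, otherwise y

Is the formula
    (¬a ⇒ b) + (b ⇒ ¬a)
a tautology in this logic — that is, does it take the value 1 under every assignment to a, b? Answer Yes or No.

Yes

At a = 1/4, b = 1/4, for instance:
¬a = ¬1/4 = 0
¬a ⇒ b = 0 ⇒ 1/4 = 1
b ⇒ ¬a = 1/4 ⇒ 0 = 0
(¬a ⇒ b) + (b ⇒ ¬a) = 1 + 0 = 1
and checking the remaining 24 assignments likewise gives ≥ 1 in every case.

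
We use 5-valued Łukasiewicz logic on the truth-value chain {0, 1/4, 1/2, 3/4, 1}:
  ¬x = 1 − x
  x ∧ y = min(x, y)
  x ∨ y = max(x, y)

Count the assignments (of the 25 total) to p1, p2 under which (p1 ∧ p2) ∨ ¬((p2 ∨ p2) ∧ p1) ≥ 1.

10

value 1: 10 assignments (counts)
value 3/4: 10 assignments
value 1/2: 5 assignments
So 10 of the 25 assignments meet the threshold.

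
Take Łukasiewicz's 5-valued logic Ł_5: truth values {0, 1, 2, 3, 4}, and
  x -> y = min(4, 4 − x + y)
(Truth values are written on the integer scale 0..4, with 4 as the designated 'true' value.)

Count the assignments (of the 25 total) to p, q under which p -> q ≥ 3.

19

value 4: 15 assignments (counts)
value 3: 4 assignments (counts)
value 2: 3 assignments
value 1: 2 assignments
value 0: 1 assignment
So 19 of the 25 assignments meet the threshold.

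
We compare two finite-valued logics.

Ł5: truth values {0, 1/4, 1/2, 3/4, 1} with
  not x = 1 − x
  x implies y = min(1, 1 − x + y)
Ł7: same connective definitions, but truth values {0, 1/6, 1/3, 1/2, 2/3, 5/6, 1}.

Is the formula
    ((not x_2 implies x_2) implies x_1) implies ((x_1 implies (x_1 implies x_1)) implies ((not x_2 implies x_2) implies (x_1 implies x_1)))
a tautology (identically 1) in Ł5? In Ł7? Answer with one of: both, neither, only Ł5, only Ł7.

In Ł5: every assignment gives 1 — tautology.
In Ł7: every assignment gives 1 — tautology.

both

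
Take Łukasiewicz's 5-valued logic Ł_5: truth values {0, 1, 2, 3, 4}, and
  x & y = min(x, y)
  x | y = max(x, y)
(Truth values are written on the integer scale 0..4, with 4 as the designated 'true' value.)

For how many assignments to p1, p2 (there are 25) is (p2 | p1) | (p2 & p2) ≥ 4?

value 4: 9 assignments (counts)
value 3: 7 assignments
value 2: 5 assignments
value 1: 3 assignments
value 0: 1 assignment
So 9 of the 25 assignments meet the threshold.

9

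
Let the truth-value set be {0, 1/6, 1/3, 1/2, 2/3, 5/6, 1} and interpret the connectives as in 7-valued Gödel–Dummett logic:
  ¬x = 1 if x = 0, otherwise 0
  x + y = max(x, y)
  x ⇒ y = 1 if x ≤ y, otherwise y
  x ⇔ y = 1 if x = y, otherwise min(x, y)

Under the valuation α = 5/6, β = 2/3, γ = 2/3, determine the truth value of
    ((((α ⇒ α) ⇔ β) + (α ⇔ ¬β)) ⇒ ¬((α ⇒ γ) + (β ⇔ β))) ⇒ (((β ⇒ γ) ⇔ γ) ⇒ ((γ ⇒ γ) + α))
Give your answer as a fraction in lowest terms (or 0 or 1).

1

α ⇒ α = 5/6 ⇒ 5/6 = 1
(α ⇒ α) ⇔ β = 1 ⇔ 2/3 = 2/3
¬β = ¬2/3 = 0
α ⇔ ¬β = 5/6 ⇔ 0 = 0
((α ⇒ α) ⇔ β) + (α ⇔ ¬β) = 2/3 + 0 = 2/3
α ⇒ γ = 5/6 ⇒ 2/3 = 2/3
β ⇔ β = 2/3 ⇔ 2/3 = 1
(α ⇒ γ) + (β ⇔ β) = 2/3 + 1 = 1
¬((α ⇒ γ) + (β ⇔ β)) = ¬1 = 0
(((α ⇒ α) ⇔ β) + (α ⇔ ¬β)) ⇒ ¬((α ⇒ γ) + (β ⇔ β)) = 2/3 ⇒ 0 = 0
β ⇒ γ = 2/3 ⇒ 2/3 = 1
(β ⇒ γ) ⇔ γ = 1 ⇔ 2/3 = 2/3
γ ⇒ γ = 2/3 ⇒ 2/3 = 1
(γ ⇒ γ) + α = 1 + 5/6 = 1
((β ⇒ γ) ⇔ γ) ⇒ ((γ ⇒ γ) + α) = 2/3 ⇒ 1 = 1
((((α ⇒ α) ⇔ β) + (α ⇔ ¬β)) ⇒ ¬((α ⇒ γ) + (β ⇔ β))) ⇒ (((β ⇒ γ) ⇔ γ) ⇒ ((γ ⇒ γ) + α)) = 0 ⇒ 1 = 1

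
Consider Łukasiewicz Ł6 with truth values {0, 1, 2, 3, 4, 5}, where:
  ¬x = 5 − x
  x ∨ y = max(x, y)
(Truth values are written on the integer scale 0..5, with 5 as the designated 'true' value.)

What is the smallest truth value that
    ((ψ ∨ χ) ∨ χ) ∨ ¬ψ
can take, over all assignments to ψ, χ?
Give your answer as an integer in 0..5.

3

Take ψ = 2, χ = 0:
ψ ∨ χ = 2 ∨ 0 = 2
(ψ ∨ χ) ∨ χ = 2 ∨ 0 = 2
¬ψ = ¬2 = 3
((ψ ∨ χ) ∨ χ) ∨ ¬ψ = 2 ∨ 3 = 3
No assignment yields a value below 3, so this is the minimum.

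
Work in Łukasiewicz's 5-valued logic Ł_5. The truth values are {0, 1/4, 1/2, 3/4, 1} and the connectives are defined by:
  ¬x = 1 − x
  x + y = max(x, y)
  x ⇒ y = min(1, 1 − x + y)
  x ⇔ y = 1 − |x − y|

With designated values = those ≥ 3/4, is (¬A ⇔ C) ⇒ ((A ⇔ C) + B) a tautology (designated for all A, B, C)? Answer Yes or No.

Counterexample: take A = 0, B = 0, C = 3/4.
¬A = ¬0 = 1
¬A ⇔ C = 1 ⇔ 3/4 = 3/4
A ⇔ C = 0 ⇔ 3/4 = 1/4
(A ⇔ C) + B = 1/4 + 0 = 1/4
(¬A ⇔ C) ⇒ ((A ⇔ C) + B) = 3/4 ⇒ 1/4 = 1/2
This gives 1/2, which is below 3/4.

No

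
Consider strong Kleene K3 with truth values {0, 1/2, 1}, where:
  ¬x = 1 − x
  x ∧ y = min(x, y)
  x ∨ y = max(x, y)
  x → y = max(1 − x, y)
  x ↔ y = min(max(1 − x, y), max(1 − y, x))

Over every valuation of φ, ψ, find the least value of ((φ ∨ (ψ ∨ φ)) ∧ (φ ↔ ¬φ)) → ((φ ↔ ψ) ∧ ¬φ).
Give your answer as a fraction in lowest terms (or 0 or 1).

Take φ = 1/2, ψ = 0:
ψ ∨ φ = 0 ∨ 1/2 = 1/2
φ ∨ (ψ ∨ φ) = 1/2 ∨ 1/2 = 1/2
¬φ = ¬1/2 = 1/2
φ ↔ ¬φ = 1/2 ↔ 1/2 = 1/2
(φ ∨ (ψ ∨ φ)) ∧ (φ ↔ ¬φ) = 1/2 ∧ 1/2 = 1/2
φ ↔ ψ = 1/2 ↔ 0 = 1/2
¬φ = ¬1/2 = 1/2
(φ ↔ ψ) ∧ ¬φ = 1/2 ∧ 1/2 = 1/2
((φ ∨ (ψ ∨ φ)) ∧ (φ ↔ ¬φ)) → ((φ ↔ ψ) ∧ ¬φ) = 1/2 → 1/2 = 1/2
No assignment yields a value below 1/2, so this is the minimum.

1/2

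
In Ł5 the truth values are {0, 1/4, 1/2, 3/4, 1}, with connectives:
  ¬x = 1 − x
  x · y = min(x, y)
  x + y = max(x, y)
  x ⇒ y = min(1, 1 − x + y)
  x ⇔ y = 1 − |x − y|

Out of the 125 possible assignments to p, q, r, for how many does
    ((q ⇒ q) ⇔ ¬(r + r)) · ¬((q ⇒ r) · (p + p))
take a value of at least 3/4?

value 1: 9 assignments (counts)
value 3/4: 20 assignments (counts)
value 1/2: 28 assignments
value 1/4: 33 assignments
value 0: 35 assignments
So 29 of the 125 assignments meet the threshold.

29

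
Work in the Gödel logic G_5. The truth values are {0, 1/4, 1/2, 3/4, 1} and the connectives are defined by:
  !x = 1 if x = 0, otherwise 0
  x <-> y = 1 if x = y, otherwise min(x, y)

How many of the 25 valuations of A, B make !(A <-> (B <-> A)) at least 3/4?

5

value 1: 5 assignments (counts)
value 0: 20 assignments
So 5 of the 25 assignments meet the threshold.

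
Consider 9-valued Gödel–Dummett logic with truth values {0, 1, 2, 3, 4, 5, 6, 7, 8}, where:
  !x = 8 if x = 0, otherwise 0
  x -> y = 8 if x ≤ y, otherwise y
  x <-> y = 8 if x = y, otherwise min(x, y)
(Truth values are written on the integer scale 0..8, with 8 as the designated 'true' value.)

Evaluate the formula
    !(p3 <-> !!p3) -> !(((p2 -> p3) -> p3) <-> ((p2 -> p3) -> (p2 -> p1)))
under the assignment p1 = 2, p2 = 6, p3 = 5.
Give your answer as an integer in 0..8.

8

!p3 = !5 = 0
!!p3 = !0 = 8
p3 <-> !!p3 = 5 <-> 8 = 5
!(p3 <-> !!p3) = !5 = 0
p2 -> p3 = 6 -> 5 = 5
(p2 -> p3) -> p3 = 5 -> 5 = 8
p2 -> p3 = 6 -> 5 = 5
p2 -> p1 = 6 -> 2 = 2
(p2 -> p3) -> (p2 -> p1) = 5 -> 2 = 2
((p2 -> p3) -> p3) <-> ((p2 -> p3) -> (p2 -> p1)) = 8 <-> 2 = 2
!(((p2 -> p3) -> p3) <-> ((p2 -> p3) -> (p2 -> p1))) = !2 = 0
!(p3 <-> !!p3) -> !(((p2 -> p3) -> p3) <-> ((p2 -> p3) -> (p2 -> p1))) = 0 -> 0 = 8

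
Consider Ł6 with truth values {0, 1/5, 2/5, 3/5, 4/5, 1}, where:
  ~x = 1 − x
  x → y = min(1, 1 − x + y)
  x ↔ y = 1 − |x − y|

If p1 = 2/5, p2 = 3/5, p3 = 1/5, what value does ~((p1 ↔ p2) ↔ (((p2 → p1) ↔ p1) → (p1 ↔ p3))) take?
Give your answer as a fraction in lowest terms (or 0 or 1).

1/5

p1 ↔ p2 = 2/5 ↔ 3/5 = 4/5
p2 → p1 = 3/5 → 2/5 = 4/5
(p2 → p1) ↔ p1 = 4/5 ↔ 2/5 = 3/5
p1 ↔ p3 = 2/5 ↔ 1/5 = 4/5
((p2 → p1) ↔ p1) → (p1 ↔ p3) = 3/5 → 4/5 = 1
(p1 ↔ p2) ↔ (((p2 → p1) ↔ p1) → (p1 ↔ p3)) = 4/5 ↔ 1 = 4/5
~((p1 ↔ p2) ↔ (((p2 → p1) ↔ p1) → (p1 ↔ p3))) = ~4/5 = 1/5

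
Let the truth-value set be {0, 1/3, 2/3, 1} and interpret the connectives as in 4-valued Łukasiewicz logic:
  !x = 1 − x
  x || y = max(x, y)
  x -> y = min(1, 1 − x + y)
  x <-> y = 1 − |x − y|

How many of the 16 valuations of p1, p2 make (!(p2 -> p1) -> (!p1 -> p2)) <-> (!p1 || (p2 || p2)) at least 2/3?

12

p1 = 0, p2 = 0 ↦ 1  ≥
p1 = 0, p2 = 1/3 ↦ 1  ≥
p1 = 0, p2 = 2/3 ↦ 1  ≥
p1 = 0, p2 = 1 ↦ 1  ≥
p1 = 1/3, p2 = 0 ↦ 2/3  ≥
p1 = 1/3, p2 = 1/3 ↦ 2/3  ≥
p1 = 1/3, p2 = 2/3 ↦ 2/3  ≥
p1 = 1/3, p2 = 1 ↦ 1  ≥
p1 = 2/3, p2 = 0 ↦ 1/3  <
p1 = 2/3, p2 = 1/3 ↦ 1/3  <
p1 = 2/3, p2 = 2/3 ↦ 2/3  ≥
p1 = 2/3, p2 = 1 ↦ 1  ≥
p1 = 1, p2 = 0 ↦ 0  <
p1 = 1, p2 = 1/3 ↦ 1/3  <
p1 = 1, p2 = 2/3 ↦ 2/3  ≥
p1 = 1, p2 = 1 ↦ 1  ≥
So 12 of the 16 assignments meet the threshold.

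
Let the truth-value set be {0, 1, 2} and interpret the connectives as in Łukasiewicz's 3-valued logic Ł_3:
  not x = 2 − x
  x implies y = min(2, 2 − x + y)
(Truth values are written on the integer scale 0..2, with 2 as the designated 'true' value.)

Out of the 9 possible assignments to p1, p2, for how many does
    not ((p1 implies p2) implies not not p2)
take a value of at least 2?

1

p1 = 0, p2 = 0 ↦ 2  ≥
p1 = 0, p2 = 1 ↦ 1  <
p1 = 0, p2 = 2 ↦ 0  <
p1 = 1, p2 = 0 ↦ 1  <
p1 = 1, p2 = 1 ↦ 1  <
p1 = 1, p2 = 2 ↦ 0  <
p1 = 2, p2 = 0 ↦ 0  <
p1 = 2, p2 = 1 ↦ 0  <
p1 = 2, p2 = 2 ↦ 0  <
So 1 of the 9 assignments meets the threshold.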